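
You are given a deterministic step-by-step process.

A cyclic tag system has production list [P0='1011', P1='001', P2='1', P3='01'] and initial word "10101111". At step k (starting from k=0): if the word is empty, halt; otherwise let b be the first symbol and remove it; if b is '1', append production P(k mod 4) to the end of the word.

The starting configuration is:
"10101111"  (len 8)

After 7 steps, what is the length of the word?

14

gen 0: "10101111"  (len 8)
gen 1: "01011111011"  (len 11)
gen 2: "1011111011"  (len 10)
gen 3: "0111110111"  (len 10)
gen 4: "111110111"  (len 9)
gen 5: "111101111011"  (len 12)
gen 6: "11101111011001"  (len 14)
gen 7: "11011110110011"  (len 14)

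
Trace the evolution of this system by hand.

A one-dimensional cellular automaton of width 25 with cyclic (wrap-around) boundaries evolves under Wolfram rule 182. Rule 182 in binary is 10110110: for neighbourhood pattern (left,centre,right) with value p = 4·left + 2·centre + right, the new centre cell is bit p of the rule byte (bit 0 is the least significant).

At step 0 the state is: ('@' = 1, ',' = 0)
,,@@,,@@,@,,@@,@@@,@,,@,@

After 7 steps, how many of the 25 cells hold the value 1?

[0] ,,@@,,@@,@,,@@,@@@,@,,@,@
[1] @@,,@@,,@@@@,,@,@,@@@@@@@
[2] @,@@,,@@,@@,@@@@@@,@@@@@@
[3] ,@,,@@,,@,,@,@@@@,@,@@@@@
[4] @@@@,,@@@@@@@,@@,@@@,@@@,
[5] ,@@,@@,@@@@@,@,,@,@,@,@,@
[6] @,,@,,@,@@@,@@@@@@@@@@@@@
[7] ,@@@@@@@,@,@,@@@@@@@@@@@@

21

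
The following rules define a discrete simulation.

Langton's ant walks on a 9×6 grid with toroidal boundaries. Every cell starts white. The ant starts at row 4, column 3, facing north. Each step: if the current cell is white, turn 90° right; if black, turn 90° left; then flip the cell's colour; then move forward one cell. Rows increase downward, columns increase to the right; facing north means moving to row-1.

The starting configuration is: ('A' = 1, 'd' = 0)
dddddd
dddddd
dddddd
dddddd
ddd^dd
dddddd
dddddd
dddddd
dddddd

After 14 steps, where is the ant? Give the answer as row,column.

0) dddddd
dddddd
dddddd
dddddd
ddd^dd
dddddd
dddddd
dddddd
dddddd
1) dddddd
dddddd
dddddd
dddddd
dddA>d
dddddd
dddddd
dddddd
dddddd
2) dddddd
dddddd
dddddd
dddddd
dddAAd
ddddvd
dddddd
dddddd
dddddd
3) dddddd
dddddd
dddddd
dddddd
dddAAd
ddd<Ad
dddddd
dddddd
dddddd
4) dddddd
dddddd
dddddd
dddddd
ddd^Ad
dddAAd
dddddd
dddddd
dddddd
5) dddddd
dddddd
dddddd
dddddd
dd<dAd
dddAAd
dddddd
dddddd
dddddd
6) dddddd
dddddd
dddddd
dd^ddd
ddAdAd
dddAAd
dddddd
dddddd
dddddd
7) dddddd
dddddd
dddddd
ddA>dd
ddAdAd
dddAAd
dddddd
dddddd
dddddd
8) dddddd
dddddd
dddddd
ddAAdd
ddAvAd
dddAAd
dddddd
dddddd
dddddd
9) dddddd
dddddd
dddddd
ddAAdd
dd<AAd
dddAAd
dddddd
dddddd
dddddd
10) dddddd
dddddd
dddddd
ddAAdd
dddAAd
ddvAAd
dddddd
dddddd
dddddd
11) dddddd
dddddd
dddddd
ddAAdd
dddAAd
d<AAAd
dddddd
dddddd
dddddd
12) dddddd
dddddd
dddddd
ddAAdd
d^dAAd
dAAAAd
dddddd
dddddd
dddddd
13) dddddd
dddddd
dddddd
ddAAdd
dA>AAd
dAAAAd
dddddd
dddddd
dddddd
14) dddddd
dddddd
dddddd
ddAAdd
dAAAAd
dAvAAd
dddddd
dddddd
dddddd

5,2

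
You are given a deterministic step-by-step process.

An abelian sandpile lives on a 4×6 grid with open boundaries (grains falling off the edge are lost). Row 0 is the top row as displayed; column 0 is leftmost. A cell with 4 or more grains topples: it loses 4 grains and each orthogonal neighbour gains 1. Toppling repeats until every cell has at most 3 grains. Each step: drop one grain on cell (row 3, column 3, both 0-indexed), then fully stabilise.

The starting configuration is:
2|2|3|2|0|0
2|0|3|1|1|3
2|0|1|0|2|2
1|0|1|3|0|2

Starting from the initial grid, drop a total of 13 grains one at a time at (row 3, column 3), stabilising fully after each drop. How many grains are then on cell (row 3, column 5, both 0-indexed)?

3

[0] 2|2|3|2|0|0
2|0|3|1|1|3
2|0|1|0|2|2
1|0|1|3|0|2
[1] 2|2|3|2|0|0
2|0|3|1|1|3
2|0|1|1|2|2
1|0|2|0|1|2
[2] 2|2|3|2|0|0
2|0|3|1|1|3
2|0|1|1|2|2
1|0|2|1|1|2
[3] 2|2|3|2|0|0
2|0|3|1|1|3
2|0|1|1|2|2
1|0|2|2|1|2
[4] 2|2|3|2|0|0
2|0|3|1|1|3
2|0|1|1|2|2
1|0|2|3|1|2
[5] 2|2|3|2|0|0
2|0|3|1|1|3
2|0|1|2|2|2
1|0|3|0|2|2
[6] 2|2|3|2|0|0
2|0|3|1|1|3
2|0|1|2|2|2
1|0|3|1|2|2
[7] 2|2|3|2|0|0
2|0|3|1|1|3
2|0|1|2|2|2
1|0|3|2|2|2
[8] 2|2|3|2|0|0
2|0|3|1|1|3
2|0|1|2|2|2
1|0|3|3|2|2
[9] 2|2|3|2|0|0
2|0|3|1|1|3
2|0|2|3|2|2
1|1|0|1|3|2
[10] 2|2|3|2|0|0
2|0|3|1|1|3
2|0|2|3|2|2
1|1|0|2|3|2
[11] 2|2|3|2|0|0
2|0|3|1|1|3
2|0|2|3|2|2
1|1|0|3|3|2
[12] 2|2|3|2|0|0
2|0|3|2|2|3
2|0|3|1|0|3
1|1|1|2|1|3
[13] 2|2|3|2|0|0
2|0|3|2|2|3
2|0|3|1|0|3
1|1|1|3|1|3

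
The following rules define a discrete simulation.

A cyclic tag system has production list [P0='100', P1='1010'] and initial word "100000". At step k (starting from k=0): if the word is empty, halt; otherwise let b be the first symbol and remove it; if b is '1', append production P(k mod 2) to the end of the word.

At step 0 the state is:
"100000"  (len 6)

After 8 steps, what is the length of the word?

k=0  "100000"  (len 6)
k=1  "00000100"  (len 8)
k=2  "0000100"  (len 7)
k=3  "000100"  (len 6)
k=4  "00100"  (len 5)
k=5  "0100"  (len 4)
k=6  "100"  (len 3)
k=7  "00100"  (len 5)
k=8  "0100"  (len 4)

4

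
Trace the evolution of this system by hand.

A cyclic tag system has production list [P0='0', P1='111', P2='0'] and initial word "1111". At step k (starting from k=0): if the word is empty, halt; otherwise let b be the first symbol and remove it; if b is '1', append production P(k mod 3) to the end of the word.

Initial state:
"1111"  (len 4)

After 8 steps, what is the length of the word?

7

step 0: "1111"  (len 4)
step 1: "1110"  (len 4)
step 2: "110111"  (len 6)
step 3: "101110"  (len 6)
step 4: "011100"  (len 6)
step 5: "11100"  (len 5)
step 6: "11000"  (len 5)
step 7: "10000"  (len 5)
step 8: "0000111"  (len 7)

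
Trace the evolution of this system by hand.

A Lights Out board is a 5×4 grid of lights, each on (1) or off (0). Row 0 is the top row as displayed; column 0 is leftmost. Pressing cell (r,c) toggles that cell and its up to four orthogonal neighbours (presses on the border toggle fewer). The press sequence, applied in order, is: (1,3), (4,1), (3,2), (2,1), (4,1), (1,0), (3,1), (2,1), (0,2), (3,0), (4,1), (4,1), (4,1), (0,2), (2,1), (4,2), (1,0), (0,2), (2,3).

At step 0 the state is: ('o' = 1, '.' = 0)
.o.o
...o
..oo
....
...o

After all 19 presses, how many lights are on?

9

step 0: .o.o
...o
..oo
....
...o
step 1: .o..
..o.
..o.
....
...o
step 2: .o..
..o.
..o.
.o..
oooo
step 3: .o..
..o.
....
..oo
oo.o
step 4: .o..
.oo.
ooo.
.ooo
oo.o
step 5: .o..
.oo.
ooo.
..oo
..oo
step 6: oo..
o.o.
.oo.
..oo
..oo
step 7: oo..
o.o.
..o.
oo.o
.ooo
step 8: oo..
ooo.
oo..
o..o
.ooo
step 9: o.oo
oo..
oo..
o..o
.ooo
step 10: o.oo
oo..
.o..
.o.o
oooo
step 11: o.oo
oo..
.o..
...o
...o
step 12: o.oo
oo..
.o..
.o.o
oooo
step 13: o.oo
oo..
.o..
...o
...o
step 14: oo..
ooo.
.o..
...o
...o
step 15: oo..
o.o.
o.o.
.o.o
...o
step 16: oo..
o.o.
o.o.
.ooo
.oo.
step 17: .o..
.oo.
..o.
.ooo
.oo.
step 18: ..oo
.o..
..o.
.ooo
.oo.
step 19: ..oo
.o.o
...o
.oo.
.oo.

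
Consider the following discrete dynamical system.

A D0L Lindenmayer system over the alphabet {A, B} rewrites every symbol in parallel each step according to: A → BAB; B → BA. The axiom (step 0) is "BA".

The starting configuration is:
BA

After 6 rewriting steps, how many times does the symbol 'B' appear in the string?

239

gen 0: BA
gen 1: BABAB
gen 2: BABABBABABBA
gen 3: BABABBABABBABABABBABABBABABAB
gen 4: BABABBABABBABABABBABABBABABABBABABBABABBABABABBABABBABABABBABABBABABBA
gen 5: BABABBABABBABABABBABABBABABABBABABBABABBABABABBABABBABABAB…BABABBABABBABABABBABABBABABBABABABBABABBABABABBABABBABABAB  (len 169)
gen 6: BABABBABABBABABABBABABBABABABBABABBABABBABABABBABABBABABAB…BABABBABABBABABABBABABBABABBABABABBABABBABABABBABABBABABBA  (len 408)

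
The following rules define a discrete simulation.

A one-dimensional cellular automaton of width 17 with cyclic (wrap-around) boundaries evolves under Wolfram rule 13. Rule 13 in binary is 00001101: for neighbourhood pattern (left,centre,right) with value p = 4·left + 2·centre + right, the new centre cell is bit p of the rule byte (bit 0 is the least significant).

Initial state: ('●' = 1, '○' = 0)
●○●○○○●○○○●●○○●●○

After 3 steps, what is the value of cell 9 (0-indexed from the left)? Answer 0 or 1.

0

k=0  ●○●○○○●○○○●●○○●●○
k=1  ●○●○●○●○●○●○○○●○○
k=2  ●○●○●○●○●○●○●○●○○
k=3  ●○●○●○●○●○●○●○●○○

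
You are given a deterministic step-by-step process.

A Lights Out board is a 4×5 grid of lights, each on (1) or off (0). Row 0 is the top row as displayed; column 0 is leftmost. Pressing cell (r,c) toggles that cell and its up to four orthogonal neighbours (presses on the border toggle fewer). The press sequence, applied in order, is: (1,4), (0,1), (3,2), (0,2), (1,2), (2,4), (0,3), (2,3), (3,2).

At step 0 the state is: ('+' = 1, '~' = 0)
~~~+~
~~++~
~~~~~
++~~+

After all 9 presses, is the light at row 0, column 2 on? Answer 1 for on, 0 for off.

0

t=0: ~~~+~
~~++~
~~~~~
++~~+
t=1: ~~~++
~~+~+
~~~~+
++~~+
t=2: +++++
~++~+
~~~~+
++~~+
t=3: +++++
~++~+
~~+~+
+~+++
t=4: +~~~+
~+~~+
~~+~+
+~+++
t=5: +~+~+
~~+++
~~~~+
+~+++
t=6: +~+~+
~~++~
~~~+~
+~++~
t=7: +~~+~
~~+~~
~~~+~
+~++~
t=8: +~~+~
~~++~
~~+~+
+~+~~
t=9: +~~+~
~~++~
~~~~+
++~+~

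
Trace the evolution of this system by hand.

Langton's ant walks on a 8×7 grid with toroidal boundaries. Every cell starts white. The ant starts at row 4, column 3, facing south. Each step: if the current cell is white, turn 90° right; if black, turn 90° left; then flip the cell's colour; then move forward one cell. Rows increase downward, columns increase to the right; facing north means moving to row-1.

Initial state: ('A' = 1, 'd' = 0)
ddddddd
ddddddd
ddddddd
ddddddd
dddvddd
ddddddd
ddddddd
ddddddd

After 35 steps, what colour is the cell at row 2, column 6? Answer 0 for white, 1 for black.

t=0: ddddddd
ddddddd
ddddddd
ddddddd
dddvddd
ddddddd
ddddddd
ddddddd
t=1: ddddddd
ddddddd
ddddddd
ddddddd
dd<Addd
ddddddd
ddddddd
ddddddd
t=2: ddddddd
ddddddd
ddddddd
dd^dddd
ddAAddd
ddddddd
ddddddd
ddddddd
t=3: ddddddd
ddddddd
ddddddd
ddA>ddd
ddAAddd
ddddddd
ddddddd
ddddddd
t=4: ddddddd
ddddddd
ddddddd
ddAAddd
ddAvddd
ddddddd
ddddddd
ddddddd
t=5: ddddddd
ddddddd
ddddddd
ddAAddd
ddAd>dd
ddddddd
ddddddd
ddddddd
t=6: ddddddd
ddddddd
ddddddd
ddAAddd
ddAdAdd
ddddvdd
ddddddd
ddddddd
t=7: ddddddd
ddddddd
ddddddd
ddAAddd
ddAdAdd
ddd<Add
ddddddd
ddddddd
t=8: ddddddd
ddddddd
ddddddd
ddAAddd
ddA^Add
dddAAdd
ddddddd
ddddddd
t=9: ddddddd
ddddddd
ddddddd
ddAAddd
ddAA>dd
dddAAdd
ddddddd
ddddddd
t=10: ddddddd
ddddddd
ddddddd
ddAA^dd
ddAAddd
dddAAdd
ddddddd
ddddddd
t=11: ddddddd
ddddddd
ddddddd
ddAAA>d
ddAAddd
dddAAdd
ddddddd
ddddddd
t=12: ddddddd
ddddddd
ddddddd
ddAAAAd
ddAAdvd
dddAAdd
ddddddd
ddddddd
t=13: ddddddd
ddddddd
ddddddd
ddAAAAd
ddAA<Ad
dddAAdd
ddddddd
ddddddd
t=14: ddddddd
ddddddd
ddddddd
ddAA^Ad
ddAAAAd
dddAAdd
ddddddd
ddddddd
t=15: ddddddd
ddddddd
ddddddd
ddA<dAd
ddAAAAd
dddAAdd
ddddddd
ddddddd
t=16: ddddddd
ddddddd
ddddddd
ddAddAd
ddAvAAd
dddAAdd
ddddddd
ddddddd
t=17: ddddddd
ddddddd
ddddddd
ddAddAd
ddAd>Ad
dddAAdd
ddddddd
ddddddd
t=18: ddddddd
ddddddd
ddddddd
ddAd^Ad
ddAddAd
dddAAdd
ddddddd
ddddddd
t=19: ddddddd
ddddddd
ddddddd
ddAdA>d
ddAddAd
dddAAdd
ddddddd
ddddddd
t=20: ddddddd
ddddddd
ddddd^d
ddAdAdd
ddAddAd
dddAAdd
ddddddd
ddddddd
t=21: ddddddd
ddddddd
dddddA>
ddAdAdd
ddAddAd
dddAAdd
ddddddd
ddddddd
t=22: ddddddd
ddddddd
dddddAA
ddAdAdv
ddAddAd
dddAAdd
ddddddd
ddddddd
t=23: ddddddd
ddddddd
dddddAA
ddAdA<A
ddAddAd
dddAAdd
ddddddd
ddddddd
t=24: ddddddd
ddddddd
ddddd^A
ddAdAAA
ddAddAd
dddAAdd
ddddddd
ddddddd
t=25: ddddddd
ddddddd
dddd<dA
ddAdAAA
ddAddAd
dddAAdd
ddddddd
ddddddd
t=26: ddddddd
dddd^dd
ddddAdA
ddAdAAA
ddAddAd
dddAAdd
ddddddd
ddddddd
t=27: ddddddd
ddddA>d
ddddAdA
ddAdAAA
ddAddAd
dddAAdd
ddddddd
ddddddd
t=28: ddddddd
ddddAAd
ddddAvA
ddAdAAA
ddAddAd
dddAAdd
ddddddd
ddddddd
t=29: ddddddd
ddddAAd
dddd<AA
ddAdAAA
ddAddAd
dddAAdd
ddddddd
ddddddd
t=30: ddddddd
ddddAAd
dddddAA
ddAdvAA
ddAddAd
dddAAdd
ddddddd
ddddddd
t=31: ddddddd
ddddAAd
dddddAA
ddAdd>A
ddAddAd
dddAAdd
ddddddd
ddddddd
t=32: ddddddd
ddddAAd
ddddd^A
ddAdddA
ddAddAd
dddAAdd
ddddddd
ddddddd
t=33: ddddddd
ddddAAd
dddd<dA
ddAdddA
ddAddAd
dddAAdd
ddddddd
ddddddd
t=34: ddddddd
dddd^Ad
ddddAdA
ddAdddA
ddAddAd
dddAAdd
ddddddd
ddddddd
t=35: ddddddd
ddd<dAd
ddddAdA
ddAdddA
ddAddAd
dddAAdd
ddddddd
ddddddd

1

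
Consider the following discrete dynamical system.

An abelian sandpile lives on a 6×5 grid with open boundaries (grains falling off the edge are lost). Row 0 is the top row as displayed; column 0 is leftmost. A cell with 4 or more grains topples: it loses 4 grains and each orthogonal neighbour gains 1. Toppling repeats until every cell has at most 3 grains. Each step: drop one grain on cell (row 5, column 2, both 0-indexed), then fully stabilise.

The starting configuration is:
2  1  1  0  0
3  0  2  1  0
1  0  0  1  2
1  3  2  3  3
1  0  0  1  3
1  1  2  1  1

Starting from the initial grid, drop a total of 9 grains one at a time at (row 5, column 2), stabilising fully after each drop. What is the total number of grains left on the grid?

step 0: 2  1  1  0  0
3  0  2  1  0
1  0  0  1  2
1  3  2  3  3
1  0  0  1  3
1  1  2  1  1
step 1: 2  1  1  0  0
3  0  2  1  0
1  0  0  1  2
1  3  2  3  3
1  0  0  1  3
1  1  3  1  1
step 2: 2  1  1  0  0
3  0  2  1  0
1  0  0  1  2
1  3  2  3  3
1  0  1  1  3
1  2  0  2  1
step 3: 2  1  1  0  0
3  0  2  1  0
1  0  0  1  2
1  3  2  3  3
1  0  1  1  3
1  2  1  2  1
step 4: 2  1  1  0  0
3  0  2  1  0
1  0  0  1  2
1  3  2  3  3
1  0  1  1  3
1  2  2  2  1
step 5: 2  1  1  0  0
3  0  2  1  0
1  0  0  1  2
1  3  2  3  3
1  0  1  1  3
1  2  3  2  1
step 6: 2  1  1  0  0
3  0  2  1  0
1  0  0  1  2
1  3  2  3  3
1  0  2  1  3
1  3  0  3  1
step 7: 2  1  1  0  0
3  0  2  1  0
1  0  0  1  2
1  3  2  3  3
1  0  2  1  3
1  3  1  3  1
step 8: 2  1  1  0  0
3  0  2  1  0
1  0  0  1  2
1  3  2  3  3
1  0  2  1  3
1  3  2  3  1
step 9: 2  1  1  0  0
3  0  2  1  0
1  0  0  1  2
1  3  2  3  3
1  0  2  1  3
1  3  3  3  1

44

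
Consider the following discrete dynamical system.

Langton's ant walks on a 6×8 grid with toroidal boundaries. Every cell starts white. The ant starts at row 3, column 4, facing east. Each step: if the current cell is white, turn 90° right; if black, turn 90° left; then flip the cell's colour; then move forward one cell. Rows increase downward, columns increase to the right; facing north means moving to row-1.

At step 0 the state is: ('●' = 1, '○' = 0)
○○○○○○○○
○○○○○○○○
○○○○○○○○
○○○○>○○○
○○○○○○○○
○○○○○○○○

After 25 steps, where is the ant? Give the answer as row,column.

t=0: ○○○○○○○○
○○○○○○○○
○○○○○○○○
○○○○>○○○
○○○○○○○○
○○○○○○○○
t=1: ○○○○○○○○
○○○○○○○○
○○○○○○○○
○○○○●○○○
○○○○v○○○
○○○○○○○○
t=2: ○○○○○○○○
○○○○○○○○
○○○○○○○○
○○○○●○○○
○○○<●○○○
○○○○○○○○
t=3: ○○○○○○○○
○○○○○○○○
○○○○○○○○
○○○^●○○○
○○○●●○○○
○○○○○○○○
t=4: ○○○○○○○○
○○○○○○○○
○○○○○○○○
○○○●>○○○
○○○●●○○○
○○○○○○○○
t=5: ○○○○○○○○
○○○○○○○○
○○○○^○○○
○○○●○○○○
○○○●●○○○
○○○○○○○○
t=6: ○○○○○○○○
○○○○○○○○
○○○○●>○○
○○○●○○○○
○○○●●○○○
○○○○○○○○
t=7: ○○○○○○○○
○○○○○○○○
○○○○●●○○
○○○●○v○○
○○○●●○○○
○○○○○○○○
t=8: ○○○○○○○○
○○○○○○○○
○○○○●●○○
○○○●<●○○
○○○●●○○○
○○○○○○○○
t=9: ○○○○○○○○
○○○○○○○○
○○○○^●○○
○○○●●●○○
○○○●●○○○
○○○○○○○○
t=10: ○○○○○○○○
○○○○○○○○
○○○<○●○○
○○○●●●○○
○○○●●○○○
○○○○○○○○
t=11: ○○○○○○○○
○○○^○○○○
○○○●○●○○
○○○●●●○○
○○○●●○○○
○○○○○○○○
t=12: ○○○○○○○○
○○○●>○○○
○○○●○●○○
○○○●●●○○
○○○●●○○○
○○○○○○○○
t=13: ○○○○○○○○
○○○●●○○○
○○○●v●○○
○○○●●●○○
○○○●●○○○
○○○○○○○○
t=14: ○○○○○○○○
○○○●●○○○
○○○<●●○○
○○○●●●○○
○○○●●○○○
○○○○○○○○
t=15: ○○○○○○○○
○○○●●○○○
○○○○●●○○
○○○v●●○○
○○○●●○○○
○○○○○○○○
t=16: ○○○○○○○○
○○○●●○○○
○○○○●●○○
○○○○>●○○
○○○●●○○○
○○○○○○○○
t=17: ○○○○○○○○
○○○●●○○○
○○○○^●○○
○○○○○●○○
○○○●●○○○
○○○○○○○○
t=18: ○○○○○○○○
○○○●●○○○
○○○<○●○○
○○○○○●○○
○○○●●○○○
○○○○○○○○
t=19: ○○○○○○○○
○○○^●○○○
○○○●○●○○
○○○○○●○○
○○○●●○○○
○○○○○○○○
t=20: ○○○○○○○○
○○<○●○○○
○○○●○●○○
○○○○○●○○
○○○●●○○○
○○○○○○○○
t=21: ○○^○○○○○
○○●○●○○○
○○○●○●○○
○○○○○●○○
○○○●●○○○
○○○○○○○○
t=22: ○○●>○○○○
○○●○●○○○
○○○●○●○○
○○○○○●○○
○○○●●○○○
○○○○○○○○
t=23: ○○●●○○○○
○○●v●○○○
○○○●○●○○
○○○○○●○○
○○○●●○○○
○○○○○○○○
t=24: ○○●●○○○○
○○<●●○○○
○○○●○●○○
○○○○○●○○
○○○●●○○○
○○○○○○○○
t=25: ○○●●○○○○
○○○●●○○○
○○v●○●○○
○○○○○●○○
○○○●●○○○
○○○○○○○○

2,2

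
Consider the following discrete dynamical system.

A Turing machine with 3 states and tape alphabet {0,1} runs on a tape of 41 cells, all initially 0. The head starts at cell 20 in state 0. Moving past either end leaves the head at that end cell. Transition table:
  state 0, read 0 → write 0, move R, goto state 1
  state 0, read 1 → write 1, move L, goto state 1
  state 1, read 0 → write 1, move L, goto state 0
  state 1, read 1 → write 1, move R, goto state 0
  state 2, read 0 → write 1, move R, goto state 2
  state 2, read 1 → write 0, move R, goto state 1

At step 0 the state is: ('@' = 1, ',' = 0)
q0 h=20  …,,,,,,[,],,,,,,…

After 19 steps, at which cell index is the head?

29

t=0: q0 h=20  …,,,,,,[,],,,,,,…
t=1: q1 h=21  …,,,,,,[,],,,,,,…
t=2: q0 h=20  …,,,,,,[,]@,,,,,…
t=3: q1 h=21  …,,,,,,[@],,,,,,…
t=4: q0 h=22  …,,,,,@[,],,,,,,…
t=5: q1 h=23  …,,,,@,[,],,,,,,…
t=6: q0 h=22  …,,,,,@[,]@,,,,,…
t=7: q1 h=23  …,,,,@,[@],,,,,,…
t=8: q0 h=24  …,,,@,@[,],,,,,,…
t=9: q1 h=25  …,,@,@,[,],,,,,,…
t=10: q0 h=24  …,,,@,@[,]@,,,,,…
t=11: q1 h=25  …,,@,@,[@],,,,,,…
t=12: q0 h=26  …,@,@,@[,],,,,,,…
t=13: q1 h=27  …@,@,@,[,],,,,,,…
t=14: q0 h=26  …,@,@,@[,]@,,,,,…
t=15: q1 h=27  …@,@,@,[@],,,,,,…
t=16: q0 h=28  …,@,@,@[,],,,,,,…
t=17: q1 h=29  …@,@,@,[,],,,,,,…
t=18: q0 h=28  …,@,@,@[,]@,,,,,…
t=19: q1 h=29  …@,@,@,[@],,,,,,…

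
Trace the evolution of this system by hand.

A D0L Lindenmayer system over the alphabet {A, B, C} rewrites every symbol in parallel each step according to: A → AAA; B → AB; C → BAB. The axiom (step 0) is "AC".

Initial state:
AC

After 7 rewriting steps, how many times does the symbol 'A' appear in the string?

0) AC
1) AAABAB
2) AAAAAAAAAABAAAAB
3) AAAAAAAAAAAAAAAAAAAAAAAAAAAAAAABAAAAAAAAAAAAAB
4) AAAAAAAAAAAAAAAAAAAAAAAAAAAAAAAAAAAAAAAAAAAAAAAAAAAAAAAAAA…AAAAAAAAAAAAAAAABAAAAAAAAAAAAAAAAAAAAAAAAAAAAAAAAAAAAAAAAB  (len 136)
5) AAAAAAAAAAAAAAAAAAAAAAAAAAAAAAAAAAAAAAAAAAAAAAAAAAAAAAAAAA…AAAAAAAAAAAAAAAAAAAAAAAAAAAAAAAAAAAAAAAAAAAAAAAAAAAAAAAAAB  (len 406)
6) AAAAAAAAAAAAAAAAAAAAAAAAAAAAAAAAAAAAAAAAAAAAAAAAAAAAAAAAAA…AAAAAAAAAAAAAAAAAAAAAAAAAAAAAAAAAAAAAAAAAAAAAAAAAAAAAAAAAB  (len 1216)
7) AAAAAAAAAAAAAAAAAAAAAAAAAAAAAAAAAAAAAAAAAAAAAAAAAAAAAAAAAA…AAAAAAAAAAAAAAAAAAAAAAAAAAAAAAAAAAAAAAAAAAAAAAAAAAAAAAAAAB  (len 3646)

3644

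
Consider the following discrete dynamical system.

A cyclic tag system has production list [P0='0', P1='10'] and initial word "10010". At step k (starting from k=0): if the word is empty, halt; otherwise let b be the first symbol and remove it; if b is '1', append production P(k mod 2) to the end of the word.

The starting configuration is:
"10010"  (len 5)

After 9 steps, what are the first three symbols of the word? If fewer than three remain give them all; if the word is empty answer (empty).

(empty)

t=0: "10010"  (len 5)
t=1: "00100"  (len 5)
t=2: "0100"  (len 4)
t=3: "100"  (len 3)
t=4: "0010"  (len 4)
t=5: "010"  (len 3)
t=6: "10"  (len 2)
t=7: "00"  (len 2)
t=8: "0"  (len 1)
t=9: (halted — word empty)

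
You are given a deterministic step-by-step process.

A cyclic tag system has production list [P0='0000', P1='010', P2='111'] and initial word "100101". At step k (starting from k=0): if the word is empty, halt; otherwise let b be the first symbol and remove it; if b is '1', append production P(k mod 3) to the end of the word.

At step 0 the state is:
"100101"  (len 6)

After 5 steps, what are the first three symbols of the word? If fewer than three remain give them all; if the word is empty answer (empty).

[0] "100101"  (len 6)
[1] "001010000"  (len 9)
[2] "01010000"  (len 8)
[3] "1010000"  (len 7)
[4] "0100000000"  (len 10)
[5] "100000000"  (len 9)

100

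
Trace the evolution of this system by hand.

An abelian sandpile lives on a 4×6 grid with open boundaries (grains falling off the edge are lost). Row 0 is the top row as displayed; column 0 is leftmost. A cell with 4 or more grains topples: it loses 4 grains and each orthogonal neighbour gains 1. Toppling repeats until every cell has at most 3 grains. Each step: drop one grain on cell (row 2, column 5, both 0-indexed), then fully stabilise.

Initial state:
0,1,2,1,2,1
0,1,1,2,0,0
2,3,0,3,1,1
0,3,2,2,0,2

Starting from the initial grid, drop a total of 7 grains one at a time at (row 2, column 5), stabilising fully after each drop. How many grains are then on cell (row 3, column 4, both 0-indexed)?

1

[0] 0,1,2,1,2,1
0,1,1,2,0,0
2,3,0,3,1,1
0,3,2,2,0,2
[1] 0,1,2,1,2,1
0,1,1,2,0,0
2,3,0,3,1,2
0,3,2,2,0,2
[2] 0,1,2,1,2,1
0,1,1,2,0,0
2,3,0,3,1,3
0,3,2,2,0,2
[3] 0,1,2,1,2,1
0,1,1,2,0,1
2,3,0,3,2,0
0,3,2,2,0,3
[4] 0,1,2,1,2,1
0,1,1,2,0,1
2,3,0,3,2,1
0,3,2,2,0,3
[5] 0,1,2,1,2,1
0,1,1,2,0,1
2,3,0,3,2,2
0,3,2,2,0,3
[6] 0,1,2,1,2,1
0,1,1,2,0,1
2,3,0,3,2,3
0,3,2,2,0,3
[7] 0,1,2,1,2,1
0,1,1,2,0,2
2,3,0,3,3,1
0,3,2,2,1,0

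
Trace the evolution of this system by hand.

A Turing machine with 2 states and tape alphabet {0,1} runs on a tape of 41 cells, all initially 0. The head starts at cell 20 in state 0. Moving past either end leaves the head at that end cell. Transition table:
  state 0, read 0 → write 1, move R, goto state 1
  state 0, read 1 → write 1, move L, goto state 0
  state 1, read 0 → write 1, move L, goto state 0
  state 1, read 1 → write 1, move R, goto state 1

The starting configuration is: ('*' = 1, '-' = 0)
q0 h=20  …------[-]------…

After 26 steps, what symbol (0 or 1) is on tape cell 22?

1

k=0  q0 h=20  …------[-]------…
k=1  q1 h=21  …-----*[-]------…
k=2  q0 h=20  …------[*]*-----…
k=3  q0 h=19  …------[-]**----…
k=4  q1 h=20  …-----*[*]*-----…
k=5  q1 h=21  …----**[*]------…
k=6  q1 h=22  …---***[-]------…
k=7  q0 h=21  …----**[*]*-----…
k=8  q0 h=20  …-----*[*]**----…
k=9  q0 h=19  …------[*]***---…
k=10  q0 h=18  …------[-]****--…
k=11  q1 h=19  …-----*[*]***---…
k=12  q1 h=20  …----**[*]**----…
k=13  q1 h=21  …---***[*]*-----…
k=14  q1 h=22  …--****[*]------…
k=15  q1 h=23  …-*****[-]------…
k=16  q0 h=22  …--****[*]*-----…
k=17  q0 h=21  …---***[*]**----…
k=18  q0 h=20  …----**[*]***---…
k=19  q0 h=19  …-----*[*]****--…
k=20  q0 h=18  …------[*]*****-…
k=21  q0 h=17  …------[-]******…
k=22  q1 h=18  …-----*[*]*****-…
k=23  q1 h=19  …----**[*]****--…
k=24  q1 h=20  …---***[*]***---…
k=25  q1 h=21  …--****[*]**----…
k=26  q1 h=22  …-*****[*]*-----…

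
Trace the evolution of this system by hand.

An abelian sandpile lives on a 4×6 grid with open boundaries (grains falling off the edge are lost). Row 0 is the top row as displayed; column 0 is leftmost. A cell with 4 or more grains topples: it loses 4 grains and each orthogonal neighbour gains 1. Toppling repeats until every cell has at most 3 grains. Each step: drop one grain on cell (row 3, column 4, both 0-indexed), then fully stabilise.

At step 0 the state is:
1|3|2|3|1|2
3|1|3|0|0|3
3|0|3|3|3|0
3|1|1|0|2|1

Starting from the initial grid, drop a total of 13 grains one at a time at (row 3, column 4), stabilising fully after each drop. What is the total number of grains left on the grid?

48

0) 1|3|2|3|1|2
3|1|3|0|0|3
3|0|3|3|3|0
3|1|1|0|2|1
1) 1|3|2|3|1|2
3|1|3|0|0|3
3|0|3|3|3|0
3|1|1|0|3|1
2) 1|3|3|3|1|2
3|2|0|2|1|3
3|1|1|1|1|1
3|1|2|2|1|2
3) 1|3|3|3|1|2
3|2|0|2|1|3
3|1|1|1|1|1
3|1|2|2|2|2
4) 1|3|3|3|1|2
3|2|0|2|1|3
3|1|1|1|1|1
3|1|2|2|3|2
5) 1|3|3|3|1|2
3|2|0|2|1|3
3|1|1|1|2|1
3|1|2|3|0|3
6) 1|3|3|3|1|2
3|2|0|2|1|3
3|1|1|1|2|1
3|1|2|3|1|3
7) 1|3|3|3|1|2
3|2|0|2|1|3
3|1|1|1|2|1
3|1|2|3|2|3
8) 1|3|3|3|1|2
3|2|0|2|1|3
3|1|1|1|2|1
3|1|2|3|3|3
9) 1|3|3|3|1|2
3|2|0|2|1|3
3|1|1|2|3|2
3|1|3|0|2|0
10) 1|3|3|3|1|2
3|2|0|2|1|3
3|1|1|2|3|2
3|1|3|0|3|0
11) 1|3|3|3|1|2
3|2|0|2|2|3
3|1|1|3|0|3
3|1|3|1|1|1
12) 1|3|3|3|1|2
3|2|0|2|2|3
3|1|1|3|0|3
3|1|3|1|2|1
13) 1|3|3|3|1|2
3|2|0|2|2|3
3|1|1|3|0|3
3|1|3|1|3|1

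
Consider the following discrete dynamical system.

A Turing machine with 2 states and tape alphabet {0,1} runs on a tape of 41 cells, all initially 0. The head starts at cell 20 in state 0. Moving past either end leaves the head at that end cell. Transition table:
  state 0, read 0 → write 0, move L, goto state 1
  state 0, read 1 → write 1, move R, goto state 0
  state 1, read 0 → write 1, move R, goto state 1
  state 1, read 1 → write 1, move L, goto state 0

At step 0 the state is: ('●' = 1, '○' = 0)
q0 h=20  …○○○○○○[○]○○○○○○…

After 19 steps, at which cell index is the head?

step 0: q0 h=20  …○○○○○○[○]○○○○○○…
step 1: q1 h=19  …○○○○○○[○]○○○○○○…
step 2: q1 h=20  …○○○○○●[○]○○○○○○…
step 3: q1 h=21  …○○○○●●[○]○○○○○○…
step 4: q1 h=22  …○○○●●●[○]○○○○○○…
step 5: q1 h=23  …○○●●●●[○]○○○○○○…
step 6: q1 h=24  …○●●●●●[○]○○○○○○…
step 7: q1 h=25  …●●●●●●[○]○○○○○○…
step 8: q1 h=26  …●●●●●●[○]○○○○○○…
step 9: q1 h=27  …●●●●●●[○]○○○○○○…
step 10: q1 h=28  …●●●●●●[○]○○○○○○…
step 11: q1 h=29  …●●●●●●[○]○○○○○○…
step 12: q1 h=30  …●●●●●●[○]○○○○○○…
step 13: q1 h=31  …●●●●●●[○]○○○○○○…
step 14: q1 h=32  …●●●●●●[○]○○○○○○…
step 15: q1 h=33  …●●●●●●[○]○○○○○○…
step 16: q1 h=34  …●●●●●●[○]○○○○○○|
step 17: q1 h=35  …●●●●●●[○]○○○○○|
step 18: q1 h=36  …●●●●●●[○]○○○○|
step 19: q1 h=37  …●●●●●●[○]○○○|

37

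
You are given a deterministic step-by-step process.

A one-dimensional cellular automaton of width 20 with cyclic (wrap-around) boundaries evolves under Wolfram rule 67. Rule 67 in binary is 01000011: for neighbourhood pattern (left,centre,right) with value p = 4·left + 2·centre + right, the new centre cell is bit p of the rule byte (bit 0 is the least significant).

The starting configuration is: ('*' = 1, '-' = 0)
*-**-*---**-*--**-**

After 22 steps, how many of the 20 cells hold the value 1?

9

0) *-**-*---**-*--**-**
1) *--*---**-*---*-*---
2) --*--**-*---**----**
3) -*--*-*---**-*-***-*
4) ---*----**-*-----*--
5) ***--***-*---****--*
6) --*-*--*---**---*-*-
7) **----*--**-*-**----
8) -*-***--*-*----*-***
9) -----*-*----***----*
10) -****----***--*-***-
11) *---*-***--*-*----*-
12) --**----*-*----***--
13) **-*-***----***--*-*
14) -*-----*-***--*-*---
15) *--****----*-*----**
16) *-*---*-***----***--
17) ----**----*-***--*-*
18) -***-*-***----*-*---
19) *--*-----*-***----**
20) *-*--****----*-***--
21) ----*---*-***----*-*
22) -***--**----*-***---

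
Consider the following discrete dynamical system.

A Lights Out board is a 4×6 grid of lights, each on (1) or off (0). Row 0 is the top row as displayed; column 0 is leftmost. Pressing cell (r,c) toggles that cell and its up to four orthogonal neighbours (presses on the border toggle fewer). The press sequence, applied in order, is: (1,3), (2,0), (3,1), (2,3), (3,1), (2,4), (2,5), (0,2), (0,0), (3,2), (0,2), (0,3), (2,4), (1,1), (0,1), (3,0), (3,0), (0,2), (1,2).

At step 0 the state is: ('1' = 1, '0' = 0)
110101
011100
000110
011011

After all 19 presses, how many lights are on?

16

t=0: 110101
011100
000110
011011
t=1: 110001
010010
000010
011011
t=2: 110001
110010
110010
111011
t=3: 110001
110010
100010
000011
t=4: 110001
110110
101100
000111
t=5: 110001
110110
111100
111111
t=6: 110001
110100
111011
111101
t=7: 110001
110101
111000
111100
t=8: 101101
111101
111000
111100
t=9: 011101
011101
111000
111100
t=10: 011101
011101
110000
100000
t=11: 000001
010101
110000
100000
t=12: 001111
010001
110000
100000
t=13: 001111
010011
110111
100010
t=14: 011111
101011
100111
100010
t=15: 100111
111011
100111
100010
t=16: 100111
111011
000111
010010
t=17: 100111
111011
100111
100010
t=18: 111011
110011
100111
100010
t=19: 110011
101111
101111
100010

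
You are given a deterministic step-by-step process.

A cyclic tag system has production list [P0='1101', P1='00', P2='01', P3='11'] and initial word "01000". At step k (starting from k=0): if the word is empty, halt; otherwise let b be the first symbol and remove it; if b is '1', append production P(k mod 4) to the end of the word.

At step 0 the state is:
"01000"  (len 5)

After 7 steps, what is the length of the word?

[0] "01000"  (len 5)
[1] "1000"  (len 4)
[2] "00000"  (len 5)
[3] "0000"  (len 4)
[4] "000"  (len 3)
[5] "00"  (len 2)
[6] "0"  (len 1)
[7] (halted — word empty)

0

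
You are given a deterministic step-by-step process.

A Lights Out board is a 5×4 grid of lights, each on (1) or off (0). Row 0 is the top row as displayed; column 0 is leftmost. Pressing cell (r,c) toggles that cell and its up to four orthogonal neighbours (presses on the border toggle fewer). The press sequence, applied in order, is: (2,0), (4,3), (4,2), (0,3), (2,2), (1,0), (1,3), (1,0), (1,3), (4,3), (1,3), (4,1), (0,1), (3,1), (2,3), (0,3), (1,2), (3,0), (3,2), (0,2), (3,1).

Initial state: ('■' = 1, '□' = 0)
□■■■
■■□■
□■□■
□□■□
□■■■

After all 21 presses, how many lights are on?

7

step 0: □■■■
■■□■
□■□■
□□■□
□■■■
step 1: □■■■
□■□■
■□□■
■□■□
□■■■
step 2: □■■■
□■□■
■□□■
■□■■
□■□□
step 3: □■■■
□■□■
■□□■
■□□■
□□■■
step 4: □■□□
□■□□
■□□■
■□□■
□□■■
step 5: □■□□
□■■□
■■■□
■□■■
□□■■
step 6: ■■□□
■□■□
□■■□
■□■■
□□■■
step 7: ■■□■
■□□■
□■■■
■□■■
□□■■
step 8: □■□■
□■□■
■■■■
■□■■
□□■■
step 9: □■□□
□■■□
■■■□
■□■■
□□■■
step 10: □■□□
□■■□
■■■□
■□■□
□□□□
step 11: □■□■
□■□■
■■■■
■□■□
□□□□
step 12: □■□■
□■□■
■■■■
■■■□
■■■□
step 13: ■□■■
□□□■
■■■■
■■■□
■■■□
step 14: ■□■■
□□□■
■□■■
□□□□
■□■□
step 15: ■□■■
□□□□
■□□□
□□□■
■□■□
step 16: ■□□□
□□□■
■□□□
□□□■
■□■□
step 17: ■□■□
□■■□
■□■□
□□□■
■□■□
step 18: ■□■□
□■■□
□□■□
■■□■
□□■□
step 19: ■□■□
□■■□
□□□□
■□■□
□□□□
step 20: ■■□■
□■□□
□□□□
■□■□
□□□□
step 21: ■■□■
□■□□
□■□□
□■□□
□■□□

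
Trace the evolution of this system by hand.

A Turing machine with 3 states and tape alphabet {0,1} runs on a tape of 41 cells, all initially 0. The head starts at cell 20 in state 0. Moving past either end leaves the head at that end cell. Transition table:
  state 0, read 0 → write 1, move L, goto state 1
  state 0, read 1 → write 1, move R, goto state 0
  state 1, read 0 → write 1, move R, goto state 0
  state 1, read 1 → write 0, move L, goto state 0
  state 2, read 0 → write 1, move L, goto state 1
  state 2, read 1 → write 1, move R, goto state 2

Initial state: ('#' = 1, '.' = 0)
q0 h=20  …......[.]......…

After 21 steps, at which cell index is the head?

k=0  q0 h=20  …......[.]......…
k=1  q1 h=19  …......[.]#.....…
k=2  q0 h=20  ….....#[#]......…
k=3  q0 h=21  …....##[.]......…
k=4  q1 h=20  ….....#[#]#.....…
k=5  q0 h=19  …......[#].#....…
k=6  q0 h=20  ….....#[.]#.....…
k=7  q1 h=19  …......[#]##....…
k=8  q0 h=18  …......[.].##...…
k=9  q1 h=17  …......[.]#.##..…
k=10  q0 h=18  ….....#[#].##...…
k=11  q0 h=19  …....##[.]##....…
k=12  q1 h=18  ….....#[#]###...…
k=13  q0 h=17  …......[#].###..…
k=14  q0 h=18  ….....#[.]###...…
k=15  q1 h=17  …......[#]####..…
k=16  q0 h=16  …......[.].####.…
k=17  q1 h=15  …......[.]#.####…
k=18  q0 h=16  ….....#[#].####.…
k=19  q0 h=17  …....##[.]####..…
k=20  q1 h=16  ….....#[#]#####.…
k=21  q0 h=15  …......[#].#####…

15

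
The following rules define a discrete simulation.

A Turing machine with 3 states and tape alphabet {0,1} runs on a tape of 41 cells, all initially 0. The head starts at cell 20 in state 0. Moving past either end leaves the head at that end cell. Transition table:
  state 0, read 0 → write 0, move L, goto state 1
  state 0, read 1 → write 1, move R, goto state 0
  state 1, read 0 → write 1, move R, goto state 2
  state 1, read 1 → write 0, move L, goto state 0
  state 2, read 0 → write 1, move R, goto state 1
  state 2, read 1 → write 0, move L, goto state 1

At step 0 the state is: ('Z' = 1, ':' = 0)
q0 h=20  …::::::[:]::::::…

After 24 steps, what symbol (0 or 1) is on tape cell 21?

1

[0] q0 h=20  …::::::[:]::::::…
[1] q1 h=19  …::::::[:]::::::…
[2] q2 h=20  …:::::Z[:]::::::…
[3] q1 h=21  …::::ZZ[:]::::::…
[4] q2 h=22  …:::ZZZ[:]::::::…
[5] q1 h=23  …::ZZZZ[:]::::::…
[6] q2 h=24  …:ZZZZZ[:]::::::…
[7] q1 h=25  …ZZZZZZ[:]::::::…
[8] q2 h=26  …ZZZZZZ[:]::::::…
[9] q1 h=27  …ZZZZZZ[:]::::::…
[10] q2 h=28  …ZZZZZZ[:]::::::…
[11] q1 h=29  …ZZZZZZ[:]::::::…
[12] q2 h=30  …ZZZZZZ[:]::::::…
[13] q1 h=31  …ZZZZZZ[:]::::::…
[14] q2 h=32  …ZZZZZZ[:]::::::…
[15] q1 h=33  …ZZZZZZ[:]::::::…
[16] q2 h=34  …ZZZZZZ[:]::::::|
[17] q1 h=35  …ZZZZZZ[:]:::::|
[18] q2 h=36  …ZZZZZZ[:]::::|
[19] q1 h=37  …ZZZZZZ[:]:::|
[20] q2 h=38  …ZZZZZZ[:]::|
[21] q1 h=39  …ZZZZZZ[:]:|
[22] q2 h=40  …ZZZZZZ[:]|
[23] q1 h=40  …ZZZZZZ[Z]|
[24] q0 h=39  …ZZZZZZ[Z]:|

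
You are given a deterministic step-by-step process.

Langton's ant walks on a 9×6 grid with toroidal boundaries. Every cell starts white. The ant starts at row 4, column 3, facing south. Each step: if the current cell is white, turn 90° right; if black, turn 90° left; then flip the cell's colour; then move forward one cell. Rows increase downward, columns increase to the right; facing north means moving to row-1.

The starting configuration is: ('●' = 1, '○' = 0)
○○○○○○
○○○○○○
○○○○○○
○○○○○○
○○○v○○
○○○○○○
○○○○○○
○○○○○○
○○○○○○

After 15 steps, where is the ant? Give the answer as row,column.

3,3

gen 0: ○○○○○○
○○○○○○
○○○○○○
○○○○○○
○○○v○○
○○○○○○
○○○○○○
○○○○○○
○○○○○○
gen 1: ○○○○○○
○○○○○○
○○○○○○
○○○○○○
○○<●○○
○○○○○○
○○○○○○
○○○○○○
○○○○○○
gen 2: ○○○○○○
○○○○○○
○○○○○○
○○^○○○
○○●●○○
○○○○○○
○○○○○○
○○○○○○
○○○○○○
gen 3: ○○○○○○
○○○○○○
○○○○○○
○○●>○○
○○●●○○
○○○○○○
○○○○○○
○○○○○○
○○○○○○
gen 4: ○○○○○○
○○○○○○
○○○○○○
○○●●○○
○○●v○○
○○○○○○
○○○○○○
○○○○○○
○○○○○○
gen 5: ○○○○○○
○○○○○○
○○○○○○
○○●●○○
○○●○>○
○○○○○○
○○○○○○
○○○○○○
○○○○○○
gen 6: ○○○○○○
○○○○○○
○○○○○○
○○●●○○
○○●○●○
○○○○v○
○○○○○○
○○○○○○
○○○○○○
gen 7: ○○○○○○
○○○○○○
○○○○○○
○○●●○○
○○●○●○
○○○<●○
○○○○○○
○○○○○○
○○○○○○
gen 8: ○○○○○○
○○○○○○
○○○○○○
○○●●○○
○○●^●○
○○○●●○
○○○○○○
○○○○○○
○○○○○○
gen 9: ○○○○○○
○○○○○○
○○○○○○
○○●●○○
○○●●>○
○○○●●○
○○○○○○
○○○○○○
○○○○○○
gen 10: ○○○○○○
○○○○○○
○○○○○○
○○●●^○
○○●●○○
○○○●●○
○○○○○○
○○○○○○
○○○○○○
gen 11: ○○○○○○
○○○○○○
○○○○○○
○○●●●>
○○●●○○
○○○●●○
○○○○○○
○○○○○○
○○○○○○
gen 12: ○○○○○○
○○○○○○
○○○○○○
○○●●●●
○○●●○v
○○○●●○
○○○○○○
○○○○○○
○○○○○○
gen 13: ○○○○○○
○○○○○○
○○○○○○
○○●●●●
○○●●<●
○○○●●○
○○○○○○
○○○○○○
○○○○○○
gen 14: ○○○○○○
○○○○○○
○○○○○○
○○●●^●
○○●●●●
○○○●●○
○○○○○○
○○○○○○
○○○○○○
gen 15: ○○○○○○
○○○○○○
○○○○○○
○○●<○●
○○●●●●
○○○●●○
○○○○○○
○○○○○○
○○○○○○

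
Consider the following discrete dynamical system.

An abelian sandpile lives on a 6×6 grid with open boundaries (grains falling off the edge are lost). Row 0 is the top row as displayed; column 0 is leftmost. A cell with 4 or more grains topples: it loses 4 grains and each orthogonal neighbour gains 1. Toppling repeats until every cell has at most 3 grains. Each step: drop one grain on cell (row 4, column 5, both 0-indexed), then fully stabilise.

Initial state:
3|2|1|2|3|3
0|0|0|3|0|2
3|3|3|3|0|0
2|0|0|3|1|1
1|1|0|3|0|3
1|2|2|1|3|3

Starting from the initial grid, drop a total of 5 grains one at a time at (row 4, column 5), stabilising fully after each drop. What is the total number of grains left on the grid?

t=0: 3|2|1|2|3|3
0|0|0|3|0|2
3|3|3|3|0|0
2|0|0|3|1|1
1|1|0|3|0|3
1|2|2|1|3|3
t=1: 3|2|1|2|3|3
0|0|0|3|0|2
3|3|3|3|0|0
2|0|0|3|1|2
1|1|0|3|2|1
1|2|2|2|0|1
t=2: 3|2|1|2|3|3
0|0|0|3|0|2
3|3|3|3|0|0
2|0|0|3|1|2
1|1|0|3|2|2
1|2|2|2|0|1
t=3: 3|2|1|2|3|3
0|0|0|3|0|2
3|3|3|3|0|0
2|0|0|3|1|2
1|1|0|3|2|3
1|2|2|2|0|1
t=4: 3|2|1|2|3|3
0|0|0|3|0|2
3|3|3|3|0|0
2|0|0|3|1|3
1|1|0|3|3|0
1|2|2|2|0|2
t=5: 3|2|1|2|3|3
0|0|0|3|0|2
3|3|3|3|0|0
2|0|0|3|1|3
1|1|0|3|3|1
1|2|2|2|0|2

58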